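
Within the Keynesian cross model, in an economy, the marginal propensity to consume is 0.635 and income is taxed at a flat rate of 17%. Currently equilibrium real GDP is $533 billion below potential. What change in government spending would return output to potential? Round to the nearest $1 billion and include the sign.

Spending multiplier = 1/(1 − c(1−t)) = 1/(1 − 0.635×0.83) = 1/0.47295 ≈ 2.114.
Need ΔY = +$533 billion, so ΔG = ΔY/k = (+$533 billion) × 0.47295 ≈ +$252 billion.
The government should increase government spending by $252 billion.

+$252 billion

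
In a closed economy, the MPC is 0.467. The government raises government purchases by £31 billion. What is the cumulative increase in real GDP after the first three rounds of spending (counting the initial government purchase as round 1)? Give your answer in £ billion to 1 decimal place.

Round 1 adds ΔG = £31 billion; each later round is MPC = 0.467 times the previous.
After 3 rounds: 31 + 14.477 + 6.760759 = ΔG·(1 − c^3)/(1 − c) = 31 × (1 − 0.101847563)/0.533 ≈ £52.2 billion.

£52.2 billion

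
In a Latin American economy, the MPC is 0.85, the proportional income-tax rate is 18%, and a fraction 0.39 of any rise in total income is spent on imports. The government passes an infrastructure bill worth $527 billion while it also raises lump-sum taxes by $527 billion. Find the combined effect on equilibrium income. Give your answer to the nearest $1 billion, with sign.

Expenditure multiplier = 1/(1 − c(1−t) + m) = 1/(1 − 0.85×0.82 + 0.39) = 1/0.693 ≈ 1.443.
ΔG contributes k·ΔG = (+$527 billion) / 0.693 ≈ +$760.5 billion.
ΔT of +$527 billion changes first-round spending by −c·ΔT = −$447.95 billion, contributing k·(−c·ΔT) = (−$447.95 billion) / 0.693 ≈ −$646.4 billion.
Net ΔY = k(ΔG − c·ΔT) = (+$79.05 billion) / 0.693 ≈ +$114 billion.

+$114 billion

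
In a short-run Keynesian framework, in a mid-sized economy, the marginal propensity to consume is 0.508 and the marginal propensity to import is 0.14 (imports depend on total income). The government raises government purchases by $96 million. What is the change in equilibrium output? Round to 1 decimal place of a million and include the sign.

+$151.9 million

Expenditure multiplier = 1/(1 − c + m) = 1/(1 − 0.508 + 0.14) = 1/0.632 ≈ 1.582.
ΔY = k × ΔG = (+$96 million) / 0.632 ≈ +$151.9 million.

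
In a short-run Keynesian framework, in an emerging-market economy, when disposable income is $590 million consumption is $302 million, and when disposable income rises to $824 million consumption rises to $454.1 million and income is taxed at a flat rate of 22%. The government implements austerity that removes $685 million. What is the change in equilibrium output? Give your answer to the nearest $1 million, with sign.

MPC = ΔC/ΔYd = (454.1 − 302)/(824 − 590) = 152.1/234 = 0.65.
Government-spending multiplier = 1/(1 − c(1−t)) = 1/(1 − 0.65×0.78) = 1/0.493 ≈ 2.028.
ΔY = k × ΔG = (−$685 million) / 0.493 ≈ −$1,389 million.

−$1,389 million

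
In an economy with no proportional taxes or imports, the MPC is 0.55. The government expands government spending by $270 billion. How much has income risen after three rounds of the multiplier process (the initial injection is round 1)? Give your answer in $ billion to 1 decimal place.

Round 1 adds ΔG = $270 billion; each later round is MPC = 0.55 times the previous.
After 3 rounds: 270 + 148.5 + 81.675 = ΔG·(1 − c^3)/(1 − c) = 270 × (1 − 0.166375)/0.45 ≈ $500.2 billion.

$500.2 billion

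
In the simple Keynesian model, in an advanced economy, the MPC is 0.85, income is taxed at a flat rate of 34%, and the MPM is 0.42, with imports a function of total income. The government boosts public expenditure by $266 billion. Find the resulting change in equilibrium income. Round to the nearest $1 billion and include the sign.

+$310 billion

Spending multiplier = 1/(1 − c(1−t) + m) = 1/(1 − 0.85×0.66 + 0.42) = 1/0.859 ≈ 1.164.
ΔY = k × ΔG = (+$266 billion) / 0.859 ≈ +$310 billion.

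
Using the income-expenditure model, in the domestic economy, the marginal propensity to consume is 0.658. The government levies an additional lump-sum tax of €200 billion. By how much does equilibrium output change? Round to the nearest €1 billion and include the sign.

−€385 billion

A lump-sum tax change of +€200 billion shifts disposable income by −€200 billion; first-round consumption changes by −c × ΔT = −0.658 × (+€200 billion) = −€131.6 billion.
Expenditure multiplier = 1/(1 − MPC) = 1/(1 − 0.658) = 1/0.342 ≈ 2.924.
The tax multiplier is −c × k ≈ −1.924, so ΔY = k × (−c·ΔT) = (−€131.6 billion) / 0.342 ≈ −€385 billion.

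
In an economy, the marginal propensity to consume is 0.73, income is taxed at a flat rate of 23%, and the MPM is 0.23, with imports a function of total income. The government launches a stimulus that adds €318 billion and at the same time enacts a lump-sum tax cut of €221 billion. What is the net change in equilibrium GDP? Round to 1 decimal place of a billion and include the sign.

+€717.7 billion

Expenditure multiplier = 1/(1 − c(1−t) + m) = 1/(1 − 0.73×0.77 + 0.23) = 1/0.6679 ≈ 1.497.
ΔG contributes k·ΔG = (+€318 billion) / 0.6679 ≈ +€476.1 billion.
ΔT of −€221 billion changes first-round spending by −c·ΔT = +€161.33 billion, contributing k·(−c·ΔT) = (+€161.33 billion) / 0.6679 ≈ +€241.5 billion.
Net ΔY = k(ΔG − c·ΔT) = (+€479.33 billion) / 0.6679 ≈ +€717.7 billion.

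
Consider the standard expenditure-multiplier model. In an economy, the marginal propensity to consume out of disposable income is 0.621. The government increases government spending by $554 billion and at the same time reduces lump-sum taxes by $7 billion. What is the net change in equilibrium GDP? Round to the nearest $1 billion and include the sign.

Expenditure multiplier = 1/(1 − MPC) = 1/(1 − 0.621) = 1/0.379 ≈ 2.639.
ΔG contributes k·ΔG = (+$554 billion) / 0.379 ≈ +$1,461.7 billion.
ΔT of −$7 billion changes first-round spending by −c·ΔT = +$4.347 billion, contributing k·(−c·ΔT) = (+$4.347 billion) / 0.379 ≈ +$11.5 billion.
Net ΔY = k(ΔG − c·ΔT) = (+$558.347 billion) / 0.379 ≈ +$1,473 billion.

+$1,473 billion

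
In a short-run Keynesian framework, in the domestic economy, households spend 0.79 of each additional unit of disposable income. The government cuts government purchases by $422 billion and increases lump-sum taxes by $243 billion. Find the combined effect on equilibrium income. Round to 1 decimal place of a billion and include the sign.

−$2,923.7 billion

Expenditure multiplier = 1/(1 − MPC) = 1/(1 − 0.79) = 1/0.21 ≈ 4.762.
ΔG contributes k·ΔG = (−$422 billion) / 0.21 ≈ −$2,009.5 billion.
ΔT of +$243 billion changes first-round spending by −c·ΔT = −$191.97 billion, contributing k·(−c·ΔT) = (−$191.97 billion) / 0.21 ≈ −$914.1 billion.
Net ΔY = k(ΔG − c·ΔT) = (−$613.97 billion) / 0.21 ≈ −$2,923.7 billion.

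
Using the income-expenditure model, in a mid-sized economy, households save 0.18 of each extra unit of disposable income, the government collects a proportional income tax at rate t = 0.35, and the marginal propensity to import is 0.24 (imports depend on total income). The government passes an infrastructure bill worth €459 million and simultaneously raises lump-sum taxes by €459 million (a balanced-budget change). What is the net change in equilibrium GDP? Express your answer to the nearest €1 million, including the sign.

+€117 million

MPC = 1 − MPS = 1 − 0.18 = 0.82.
Expenditure multiplier = 1/(1 − c(1−t) + m) = 1/(1 − 0.82×0.65 + 0.24) = 1/0.707 ≈ 1.414.
ΔG contributes k·ΔG = (+€459 million) / 0.707 ≈ +€649.2 million.
ΔT of +€459 million changes first-round spending by −c·ΔT = −€376.38 million, contributing k·(−c·ΔT) = (−€376.38 million) / 0.707 ≈ −€532.4 million.
Net ΔY = k(ΔG − c·ΔT) = (+€82.62 million) / 0.707 ≈ +€117 million.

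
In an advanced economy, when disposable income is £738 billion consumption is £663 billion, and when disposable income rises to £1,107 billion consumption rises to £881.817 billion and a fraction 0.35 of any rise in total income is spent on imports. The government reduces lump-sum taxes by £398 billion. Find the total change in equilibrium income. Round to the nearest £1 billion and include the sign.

+£312 billion

MPC = ΔC/ΔYd = (881.817 − 663)/(1,107 − 738) = 218.817/369 = 0.593.
A lump-sum tax change of −£398 billion shifts disposable income by +£398 billion; first-round consumption changes by −c × ΔT = −0.593 × (−£398 billion) = +£236.014 billion.
Expenditure multiplier = 1/(1 − c + m) = 1/(1 − 0.593 + 0.35) = 1/0.757 ≈ 1.321.
The tax multiplier is −c × k ≈ −0.783, so ΔY = k × (−c·ΔT) = (+£236.014 billion) / 0.757 ≈ +£312 billion.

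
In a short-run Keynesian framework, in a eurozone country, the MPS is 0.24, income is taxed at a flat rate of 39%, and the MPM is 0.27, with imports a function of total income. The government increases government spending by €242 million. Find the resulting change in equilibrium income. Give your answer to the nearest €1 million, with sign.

+€300 million

MPC = 1 − MPS = 1 − 0.24 = 0.76.
Spending multiplier = 1/(1 − c(1−t) + m) = 1/(1 − 0.76×0.61 + 0.27) = 1/0.8064 ≈ 1.24.
ΔY = k × ΔG = (+€242 million) / 0.8064 ≈ +€300 million.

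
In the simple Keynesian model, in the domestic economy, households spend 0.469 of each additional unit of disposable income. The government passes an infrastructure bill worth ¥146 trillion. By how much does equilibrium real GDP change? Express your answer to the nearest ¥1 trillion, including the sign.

+¥275 trillion

Expenditure multiplier = 1/(1 − MPC) = 1/(1 − 0.469) = 1/0.531 ≈ 1.883.
ΔY = k × ΔG = (+¥146 trillion) / 0.531 ≈ +¥275 trillion.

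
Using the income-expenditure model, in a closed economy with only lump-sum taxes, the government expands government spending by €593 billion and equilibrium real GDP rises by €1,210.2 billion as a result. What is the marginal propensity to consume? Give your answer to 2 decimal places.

Implied spending multiplier k = ΔY/ΔG = 1,210.2/593 ≈ 2.0408.
Since k = 1/(1 − MPC), MPC = 1 − 1/k = 1 − ΔG/ΔY = 1 − 593/1,210.2 ≈ 0.51.

0.51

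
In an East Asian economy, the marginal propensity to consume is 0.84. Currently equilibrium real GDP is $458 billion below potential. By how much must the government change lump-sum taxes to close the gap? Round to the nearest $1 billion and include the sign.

−$87 billion

Spending multiplier = 1/(1 − MPC) = 1/(1 − 0.84) = 1/0.16 = 6.25.
Tax multiplier = −c·k = −0.84/0.16 = −5.25. Need ΔY = +$458 billion, so ΔT = ΔY/(−c·k) = −(+$458 billion) × 0.16 / 0.84 ≈ −$87 billion.
The government should cut lump-sum taxes by $87 billion.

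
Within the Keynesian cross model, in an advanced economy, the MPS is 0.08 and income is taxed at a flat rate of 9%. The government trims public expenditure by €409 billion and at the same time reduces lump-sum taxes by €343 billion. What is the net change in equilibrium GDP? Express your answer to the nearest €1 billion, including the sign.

MPC = 1 − MPS = 1 − 0.08 = 0.92.
Expenditure multiplier = 1/(1 − c(1−t)) = 1/(1 − 0.92×0.91) = 1/0.1628 ≈ 6.143.
ΔG contributes k·ΔG = (−€409 billion) / 0.1628 ≈ −€2,512.3 billion.
ΔT of −€343 billion changes first-round spending by −c·ΔT = +€315.56 billion, contributing k·(−c·ΔT) = (+€315.56 billion) / 0.1628 ≈ +€1,938.3 billion.
Net ΔY = k(ΔG − c·ΔT) = (−€93.44 billion) / 0.1628 ≈ −€574 billion.

−€574 billion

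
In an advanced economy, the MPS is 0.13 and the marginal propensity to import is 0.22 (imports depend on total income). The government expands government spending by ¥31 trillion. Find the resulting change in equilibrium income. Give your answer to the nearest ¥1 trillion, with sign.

MPC = 1 − MPS = 1 − 0.13 = 0.87.
Government-spending multiplier = 1/(1 − c + m) = 1/(1 − 0.87 + 0.22) = 1/0.35 ≈ 2.857.
ΔY = k × ΔG = (+¥31 trillion) / 0.35 ≈ +¥89 trillion.

+¥89 trillion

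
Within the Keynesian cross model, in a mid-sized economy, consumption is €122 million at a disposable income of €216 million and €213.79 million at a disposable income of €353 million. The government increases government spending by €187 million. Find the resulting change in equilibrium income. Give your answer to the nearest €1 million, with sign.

+€567 million

MPC = ΔC/ΔYd = (213.79 − 122)/(353 − 216) = 91.79/137 = 0.67.
Expenditure multiplier = 1/(1 − MPC) = 1/(1 − 0.67) = 1/0.33 ≈ 3.03.
ΔY = k × ΔG = (+€187 million) / 0.33 ≈ +€567 million.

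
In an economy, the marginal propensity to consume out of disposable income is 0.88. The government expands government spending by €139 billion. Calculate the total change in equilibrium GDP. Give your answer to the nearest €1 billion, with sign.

+€1,158 billion

Spending multiplier = 1/(1 − MPC) = 1/(1 − 0.88) = 1/0.12 ≈ 8.333.
ΔY = k × ΔG = (+€139 billion) / 0.12 ≈ +€1,158 billion.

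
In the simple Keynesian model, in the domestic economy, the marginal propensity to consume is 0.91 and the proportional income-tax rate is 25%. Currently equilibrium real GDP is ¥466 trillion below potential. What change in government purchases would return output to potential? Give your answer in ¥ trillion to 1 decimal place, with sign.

Spending multiplier = 1/(1 − c(1−t)) = 1/(1 − 0.91×0.75) = 1/0.3175 ≈ 3.15.
Need ΔY = +¥466 trillion, so ΔG = ΔY/k = (+¥466 trillion) × 0.3175 ≈ +¥148 trillion.
The government should increase government purchases by ¥148 trillion.

+¥148.0 trillion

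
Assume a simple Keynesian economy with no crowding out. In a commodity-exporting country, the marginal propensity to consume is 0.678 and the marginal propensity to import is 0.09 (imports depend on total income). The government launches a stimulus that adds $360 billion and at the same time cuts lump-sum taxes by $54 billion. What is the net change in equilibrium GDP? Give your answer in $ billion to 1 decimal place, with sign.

Expenditure multiplier = 1/(1 − c + m) = 1/(1 − 0.678 + 0.09) = 1/0.412 ≈ 2.427.
ΔG contributes k·ΔG = (+$360 billion) / 0.412 ≈ +$873.8 billion.
ΔT of −$54 billion changes first-round spending by −c·ΔT = +$36.612 billion, contributing k·(−c·ΔT) = (+$36.612 billion) / 0.412 ≈ +$88.9 billion.
Net ΔY = k(ΔG − c·ΔT) = (+$396.612 billion) / 0.412 ≈ +$962.7 billion.

+$962.7 billion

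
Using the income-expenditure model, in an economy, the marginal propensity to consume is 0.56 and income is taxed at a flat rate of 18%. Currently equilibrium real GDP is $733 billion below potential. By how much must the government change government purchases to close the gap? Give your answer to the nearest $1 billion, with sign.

+$396 billion

Spending multiplier = 1/(1 − c(1−t)) = 1/(1 − 0.56×0.82) = 1/0.5408 ≈ 1.849.
Need ΔY = +$733 billion, so ΔG = ΔY/k = (+$733 billion) × 0.5408 ≈ +$396 billion.
The government should increase government purchases by $396 billion.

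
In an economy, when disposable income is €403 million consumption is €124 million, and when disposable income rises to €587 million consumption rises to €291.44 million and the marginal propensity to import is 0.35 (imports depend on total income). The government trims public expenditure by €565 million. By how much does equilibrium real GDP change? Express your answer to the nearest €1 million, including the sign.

MPC = ΔC/ΔYd = (291.44 − 124)/(587 − 403) = 167.44/184 = 0.91.
Government-spending multiplier = 1/(1 − c + m) = 1/(1 − 0.91 + 0.35) = 1/0.44 ≈ 2.273.
ΔY = k × ΔG = (−€565 million) / 0.44 ≈ −€1,284 million.

−€1,284 million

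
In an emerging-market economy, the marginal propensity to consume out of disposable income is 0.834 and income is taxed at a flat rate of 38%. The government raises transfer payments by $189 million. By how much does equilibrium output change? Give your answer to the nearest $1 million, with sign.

+$326 million

The transfer change shifts disposable income by +$189 million, so first-round consumption changes by c·ΔTR = 0.834 × (+$189 million) = +$157.626 million.
Expenditure multiplier = 1/(1 − c(1−t)) = 1/(1 − 0.834×0.62) = 1/0.48292 ≈ 2.071.
The transfer multiplier is c × k ≈ 1.727, so ΔY = k × (c·ΔTR) = (+$157.626 million) / 0.48292 ≈ +$326 million.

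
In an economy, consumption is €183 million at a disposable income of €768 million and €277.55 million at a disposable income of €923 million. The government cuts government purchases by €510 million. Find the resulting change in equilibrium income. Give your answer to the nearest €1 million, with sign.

MPC = ΔC/ΔYd = (277.55 − 183)/(923 − 768) = 94.55/155 = 0.61.
Spending multiplier = 1/(1 − MPC) = 1/(1 − 0.61) = 1/0.39 ≈ 2.564.
ΔY = k × ΔG = (−€510 million) / 0.39 ≈ −€1,308 million.

−€1,308 million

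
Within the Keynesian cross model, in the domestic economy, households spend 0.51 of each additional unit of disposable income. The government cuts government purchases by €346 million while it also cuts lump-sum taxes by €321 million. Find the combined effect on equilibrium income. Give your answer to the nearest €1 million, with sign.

−€372 million

Expenditure multiplier = 1/(1 − MPC) = 1/(1 − 0.51) = 1/0.49 ≈ 2.041.
ΔG contributes k·ΔG = (−€346 million) / 0.49 ≈ −€706.1 million.
ΔT of −€321 million changes first-round spending by −c·ΔT = +€163.71 million, contributing k·(−c·ΔT) = (+€163.71 million) / 0.49 ≈ +€334.1 million.
Net ΔY = k(ΔG − c·ΔT) = (−€182.29 million) / 0.49 ≈ −€372 million.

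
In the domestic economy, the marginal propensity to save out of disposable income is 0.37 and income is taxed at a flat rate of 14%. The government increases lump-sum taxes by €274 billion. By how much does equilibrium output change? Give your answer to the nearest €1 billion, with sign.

MPC = 1 − MPS = 1 − 0.37 = 0.63.
A lump-sum tax change of +€274 billion shifts disposable income by −€274 billion; first-round consumption changes by −c × ΔT = −0.63 × (+€274 billion) = −€172.62 billion.
Expenditure multiplier = 1/(1 − c(1−t)) = 1/(1 − 0.63×0.86) = 1/0.4582 ≈ 2.182.
The tax multiplier is −c × k ≈ −1.375, so ΔY = k × (−c·ΔT) = (−€172.62 billion) / 0.4582 ≈ −€377 billion.

−€377 billion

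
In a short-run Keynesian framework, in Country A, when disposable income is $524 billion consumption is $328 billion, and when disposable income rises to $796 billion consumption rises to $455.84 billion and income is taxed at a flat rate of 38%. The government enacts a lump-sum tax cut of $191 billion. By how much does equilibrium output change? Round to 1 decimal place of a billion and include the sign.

+$126.7 billion

MPC = ΔC/ΔYd = (455.84 − 328)/(796 − 524) = 127.84/272 = 0.47.
A lump-sum tax change of −$191 billion shifts disposable income by +$191 billion; first-round consumption changes by −c × ΔT = −0.47 × (−$191 billion) = +$89.77 billion.
Expenditure multiplier = 1/(1 − c(1−t)) = 1/(1 − 0.47×0.62) = 1/0.7086 ≈ 1.411.
The tax multiplier is −c × k ≈ −0.663, so ΔY = k × (−c·ΔT) = (+$89.77 billion) / 0.7086 ≈ +$126.7 billion.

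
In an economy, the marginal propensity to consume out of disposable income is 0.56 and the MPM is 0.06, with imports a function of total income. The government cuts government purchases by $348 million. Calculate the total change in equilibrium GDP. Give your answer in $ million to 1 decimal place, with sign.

Spending multiplier = 1/(1 − c + m) = 1/(1 − 0.56 + 0.06) = 1/0.5 = 2.
ΔY = k × ΔG = (−$348 million) / 0.5 = −$696 million.

−$696.0 million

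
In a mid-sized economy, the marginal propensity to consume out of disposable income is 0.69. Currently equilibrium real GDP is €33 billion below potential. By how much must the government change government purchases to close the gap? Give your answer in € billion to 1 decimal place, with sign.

Spending multiplier = 1/(1 − MPC) = 1/(1 − 0.69) = 1/0.31 ≈ 3.226.
Need ΔY = +€33 billion, so ΔG = ΔY/k = (+€33 billion) × 0.31 ≈ +€10.2 billion.
The government should increase government purchases by €10.2 billion.

+€10.2 billion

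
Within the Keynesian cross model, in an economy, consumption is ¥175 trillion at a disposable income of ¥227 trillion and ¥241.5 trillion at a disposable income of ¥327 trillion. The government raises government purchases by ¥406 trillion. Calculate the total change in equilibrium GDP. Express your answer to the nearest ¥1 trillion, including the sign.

+¥1,212 trillion

MPC = ΔC/ΔYd = (241.5 − 175)/(327 − 227) = 66.5/100 = 0.665.
Government-spending multiplier = 1/(1 − MPC) = 1/(1 − 0.665) = 1/0.335 ≈ 2.985.
ΔY = k × ΔG = (+¥406 trillion) / 0.335 ≈ +¥1,212 trillion.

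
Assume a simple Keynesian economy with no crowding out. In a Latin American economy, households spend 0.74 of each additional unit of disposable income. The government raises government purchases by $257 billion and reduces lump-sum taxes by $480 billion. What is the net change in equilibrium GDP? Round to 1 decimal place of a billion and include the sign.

+$2,354.6 billion

Expenditure multiplier = 1/(1 − MPC) = 1/(1 − 0.74) = 1/0.26 ≈ 3.846.
ΔG contributes k·ΔG = (+$257 billion) / 0.26 ≈ +$988.5 billion.
ΔT of −$480 billion changes first-round spending by −c·ΔT = +$355.2 billion, contributing k·(−c·ΔT) = (+$355.2 billion) / 0.26 ≈ +$1,366.2 billion.
Net ΔY = k(ΔG − c·ΔT) = (+$612.2 billion) / 0.26 ≈ +$2,354.6 billion.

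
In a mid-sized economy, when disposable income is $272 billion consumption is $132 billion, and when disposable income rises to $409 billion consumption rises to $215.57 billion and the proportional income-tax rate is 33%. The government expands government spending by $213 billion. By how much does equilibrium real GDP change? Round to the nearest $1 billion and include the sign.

+$360 billion

MPC = ΔC/ΔYd = (215.57 − 132)/(409 − 272) = 83.57/137 = 0.61.
Spending multiplier = 1/(1 − c(1−t)) = 1/(1 − 0.61×0.67) = 1/0.5913 ≈ 1.691.
ΔY = k × ΔG = (+$213 billion) / 0.5913 ≈ +$360 billion.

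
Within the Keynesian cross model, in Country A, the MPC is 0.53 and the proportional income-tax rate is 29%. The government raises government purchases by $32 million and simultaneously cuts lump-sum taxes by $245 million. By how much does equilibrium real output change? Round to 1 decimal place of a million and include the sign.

+$259.5 million

Expenditure multiplier = 1/(1 − c(1−t)) = 1/(1 − 0.53×0.71) = 1/0.6237 ≈ 1.603.
ΔG contributes k·ΔG = (+$32 million) / 0.6237 ≈ +$51.3 million.
ΔT of −$245 million changes first-round spending by −c·ΔT = +$129.85 million, contributing k·(−c·ΔT) = (+$129.85 million) / 0.6237 ≈ +$208.2 million.
Net ΔY = k(ΔG − c·ΔT) = (+$161.85 million) / 0.6237 ≈ +$259.5 million.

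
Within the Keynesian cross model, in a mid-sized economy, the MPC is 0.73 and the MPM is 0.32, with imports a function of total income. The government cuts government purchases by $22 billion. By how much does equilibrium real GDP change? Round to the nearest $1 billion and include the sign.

−$37 billion

Spending multiplier = 1/(1 − c + m) = 1/(1 − 0.73 + 0.32) = 1/0.59 ≈ 1.695.
ΔY = k × ΔG = (−$22 billion) / 0.59 ≈ −$37 billion.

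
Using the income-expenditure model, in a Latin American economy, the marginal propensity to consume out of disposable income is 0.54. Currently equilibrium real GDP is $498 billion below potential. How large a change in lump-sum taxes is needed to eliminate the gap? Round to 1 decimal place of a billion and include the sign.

−$424.2 billion

Spending multiplier = 1/(1 − MPC) = 1/(1 − 0.54) = 1/0.46 ≈ 2.174.
Tax multiplier = −c·k = −0.54/0.46 ≈ −1.174. Need ΔY = +$498 billion, so ΔT = ΔY/(−c·k) = −(+$498 billion) × 0.46 / 0.54 ≈ −$424.2 billion.
The government should cut lump-sum taxes by $424.2 billion.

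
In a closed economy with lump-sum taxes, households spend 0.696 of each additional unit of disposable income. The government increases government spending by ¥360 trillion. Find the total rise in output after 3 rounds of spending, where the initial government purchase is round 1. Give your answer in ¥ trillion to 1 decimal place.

Round 1 adds ΔG = ¥360 trillion; each later round is MPC = 0.696 times the previous.
After 3 rounds: 360 + 250.56 + 174.38976 = ΔG·(1 − c^3)/(1 − c) = 360 × (1 − 0.337153536)/0.304 ≈ ¥784.9 trillion.

¥784.9 trillion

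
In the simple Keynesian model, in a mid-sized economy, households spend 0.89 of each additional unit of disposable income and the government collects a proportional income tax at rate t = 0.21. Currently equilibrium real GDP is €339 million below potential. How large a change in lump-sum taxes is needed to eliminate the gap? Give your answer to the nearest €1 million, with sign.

−€113 million

Spending multiplier = 1/(1 − c(1−t)) = 1/(1 − 0.89×0.79) = 1/0.2969 ≈ 3.368.
Tax multiplier = −c·k = −0.89/0.2969 ≈ −2.998. Need ΔY = +€339 million, so ΔT = ΔY/(−c·k) = −(+€339 million) × 0.2969 / 0.89 ≈ −€113 million.
The government should cut lump-sum taxes by €113 million.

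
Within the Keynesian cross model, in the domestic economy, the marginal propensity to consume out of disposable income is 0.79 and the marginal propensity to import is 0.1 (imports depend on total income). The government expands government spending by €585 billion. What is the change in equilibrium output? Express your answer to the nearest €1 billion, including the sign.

+€1,887 billion

Expenditure multiplier = 1/(1 − c + m) = 1/(1 − 0.79 + 0.1) = 1/0.31 ≈ 3.226.
ΔY = k × ΔG = (+€585 billion) / 0.31 ≈ +€1,887 billion.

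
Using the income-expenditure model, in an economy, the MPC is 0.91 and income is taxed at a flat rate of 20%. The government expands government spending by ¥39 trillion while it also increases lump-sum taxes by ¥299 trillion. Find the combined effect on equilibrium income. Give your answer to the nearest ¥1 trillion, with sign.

Expenditure multiplier = 1/(1 − c(1−t)) = 1/(1 − 0.91×0.8) = 1/0.272 ≈ 3.676.
ΔG contributes k·ΔG = (+¥39 trillion) / 0.272 ≈ +¥143.4 trillion.
ΔT of +¥299 trillion changes first-round spending by −c·ΔT = −¥272.09 trillion, contributing k·(−c·ΔT) = (−¥272.09 trillion) / 0.272 ≈ −¥1,000.3 trillion.
Net ΔY = k(ΔG − c·ΔT) = (−¥233.09 trillion) / 0.272 ≈ −¥857 trillion.

−¥857 trillion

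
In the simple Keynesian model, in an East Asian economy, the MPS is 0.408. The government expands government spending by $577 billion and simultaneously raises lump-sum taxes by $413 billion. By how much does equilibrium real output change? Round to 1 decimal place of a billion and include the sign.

MPC = 1 − MPS = 1 − 0.408 = 0.592.
Expenditure multiplier = 1/(1 − MPC) = 1/(1 − 0.592) = 1/0.408 ≈ 2.451.
ΔG contributes k·ΔG = (+$577 billion) / 0.408 ≈ +$1,414.2 billion.
ΔT of +$413 billion changes first-round spending by −c·ΔT = −$244.496 billion, contributing k·(−c·ΔT) = (−$244.496 billion) / 0.408 ≈ −$599.3 billion.
Net ΔY = k(ΔG − c·ΔT) = (+$332.504 billion) / 0.408 ≈ +$815 billion.

+$815.0 billion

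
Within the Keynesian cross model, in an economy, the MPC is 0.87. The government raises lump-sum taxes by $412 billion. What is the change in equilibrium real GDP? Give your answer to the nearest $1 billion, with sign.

−$2,757 billion

A lump-sum tax change of +$412 billion shifts disposable income by −$412 billion; first-round consumption changes by −c × ΔT = −0.87 × (+$412 billion) = −$358.44 billion.
Expenditure multiplier = 1/(1 − MPC) = 1/(1 − 0.87) = 1/0.13 ≈ 7.692.
The tax multiplier is −c × k ≈ −6.692, so ΔY = k × (−c·ΔT) = (−$358.44 billion) / 0.13 ≈ −$2,757 billion.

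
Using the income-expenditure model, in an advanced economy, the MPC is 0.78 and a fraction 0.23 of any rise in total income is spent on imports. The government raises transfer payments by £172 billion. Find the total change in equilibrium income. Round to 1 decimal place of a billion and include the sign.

+£298.1 billion

The transfer change shifts disposable income by +£172 billion, so first-round consumption changes by c·ΔTR = 0.78 × (+£172 billion) = +£134.16 billion.
Expenditure multiplier = 1/(1 − c + m) = 1/(1 − 0.78 + 0.23) = 1/0.45 ≈ 2.222.
The transfer multiplier is c × k ≈ 1.733, so ΔY = k × (c·ΔTR) = (+£134.16 billion) / 0.45 ≈ +£298.1 billion.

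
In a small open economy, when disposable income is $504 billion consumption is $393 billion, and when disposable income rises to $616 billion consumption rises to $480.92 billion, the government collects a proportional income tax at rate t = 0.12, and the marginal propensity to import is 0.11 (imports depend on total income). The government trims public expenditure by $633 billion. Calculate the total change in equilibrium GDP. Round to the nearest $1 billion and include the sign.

−$1,510 billion

MPC = ΔC/ΔYd = (480.92 − 393)/(616 − 504) = 87.92/112 = 0.785.
Spending multiplier = 1/(1 − c(1−t) + m) = 1/(1 − 0.785×0.88 + 0.11) = 1/0.4192 ≈ 2.385.
ΔY = k × ΔG = (−$633 billion) / 0.4192 ≈ −$1,510 billion.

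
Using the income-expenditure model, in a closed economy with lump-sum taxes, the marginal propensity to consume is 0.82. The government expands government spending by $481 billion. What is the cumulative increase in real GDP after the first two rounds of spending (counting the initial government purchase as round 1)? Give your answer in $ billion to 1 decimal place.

Round 1 adds ΔG = $481 billion; each later round is MPC = 0.82 times the previous.
After 2 rounds: 481 + 394.42 = ΔG·(1 − c^2)/(1 − c) = 481 × (1 − 0.6724)/0.18 ≈ $875.4 billion.

$875.4 billion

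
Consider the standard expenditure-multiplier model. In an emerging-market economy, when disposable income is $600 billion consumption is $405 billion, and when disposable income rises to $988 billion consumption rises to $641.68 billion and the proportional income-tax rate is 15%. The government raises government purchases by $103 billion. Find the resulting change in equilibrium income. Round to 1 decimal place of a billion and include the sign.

+$213.9 billion

MPC = ΔC/ΔYd = (641.68 − 405)/(988 − 600) = 236.68/388 = 0.61.
Government-spending multiplier = 1/(1 − c(1−t)) = 1/(1 − 0.61×0.85) = 1/0.4815 ≈ 2.077.
ΔY = k × ΔG = (+$103 billion) / 0.4815 ≈ +$213.9 billion.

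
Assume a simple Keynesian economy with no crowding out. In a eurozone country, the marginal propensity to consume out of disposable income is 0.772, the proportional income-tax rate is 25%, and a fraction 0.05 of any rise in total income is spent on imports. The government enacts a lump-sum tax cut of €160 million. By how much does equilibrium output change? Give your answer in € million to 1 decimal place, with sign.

A lump-sum tax change of −€160 million shifts disposable income by +€160 million; first-round consumption changes by −c × ΔT = −0.772 × (−€160 million) = +€123.52 million.
Expenditure multiplier = 1/(1 − c(1−t) + m) = 1/(1 − 0.772×0.75 + 0.05) = 1/0.471 ≈ 2.123.
The tax multiplier is −c × k ≈ −1.639, so ΔY = k × (−c·ΔT) = (+€123.52 million) / 0.471 ≈ +€262.3 million.

+€262.3 million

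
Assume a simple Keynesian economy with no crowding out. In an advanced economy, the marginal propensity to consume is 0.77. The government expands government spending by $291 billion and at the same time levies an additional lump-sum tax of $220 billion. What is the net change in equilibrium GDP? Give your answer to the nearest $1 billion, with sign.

Expenditure multiplier = 1/(1 − MPC) = 1/(1 − 0.77) = 1/0.23 ≈ 4.348.
ΔG contributes k·ΔG = (+$291 billion) / 0.23 ≈ +$1,265.2 billion.
ΔT of +$220 billion changes first-round spending by −c·ΔT = −$169.4 billion, contributing k·(−c·ΔT) = (−$169.4 billion) / 0.23 ≈ −$736.5 billion.
Net ΔY = k(ΔG − c·ΔT) = (+$121.6 billion) / 0.23 ≈ +$529 billion.

+$529 billion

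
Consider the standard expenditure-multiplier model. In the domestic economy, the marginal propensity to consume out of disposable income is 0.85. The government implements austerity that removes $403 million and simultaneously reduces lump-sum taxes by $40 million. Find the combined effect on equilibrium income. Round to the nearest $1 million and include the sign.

−$2,460 million

Expenditure multiplier = 1/(1 − MPC) = 1/(1 − 0.85) = 1/0.15 ≈ 6.667.
ΔG contributes k·ΔG = (−$403 million) / 0.15 ≈ −$2,686.7 million.
ΔT of −$40 million changes first-round spending by −c·ΔT = +$34 million, contributing k·(−c·ΔT) = (+$34 million) / 0.15 ≈ +$226.7 million.
Net ΔY = k(ΔG − c·ΔT) = (−$369 million) / 0.15 = −$2,460 million.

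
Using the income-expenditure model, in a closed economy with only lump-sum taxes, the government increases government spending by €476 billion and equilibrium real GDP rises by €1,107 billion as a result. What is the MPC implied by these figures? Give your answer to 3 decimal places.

0.570

Implied spending multiplier k = ΔY/ΔG = 1,107/476 ≈ 2.3256.
Since k = 1/(1 − MPC), MPC = 1 − 1/k = 1 − ΔG/ΔY = 1 − 476/1,107 ≈ 0.570.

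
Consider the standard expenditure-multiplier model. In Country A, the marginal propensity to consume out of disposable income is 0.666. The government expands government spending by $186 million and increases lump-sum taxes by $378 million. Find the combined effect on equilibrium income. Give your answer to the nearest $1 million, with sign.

Expenditure multiplier = 1/(1 − MPC) = 1/(1 − 0.666) = 1/0.334 ≈ 2.994.
ΔG contributes k·ΔG = (+$186 million) / 0.334 ≈ +$556.9 million.
ΔT of +$378 million changes first-round spending by −c·ΔT = −$251.748 million, contributing k·(−c·ΔT) = (−$251.748 million) / 0.334 ≈ −$753.7 million.
Net ΔY = k(ΔG − c·ΔT) = (−$65.748 million) / 0.334 ≈ −$197 million.

−$197 million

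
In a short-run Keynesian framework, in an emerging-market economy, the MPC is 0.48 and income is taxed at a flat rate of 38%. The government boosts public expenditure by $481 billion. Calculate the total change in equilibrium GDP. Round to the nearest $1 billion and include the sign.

+$685 billion

Spending multiplier = 1/(1 − c(1−t)) = 1/(1 − 0.48×0.62) = 1/0.7024 ≈ 1.424.
ΔY = k × ΔG = (+$481 billion) / 0.7024 ≈ +$685 billion.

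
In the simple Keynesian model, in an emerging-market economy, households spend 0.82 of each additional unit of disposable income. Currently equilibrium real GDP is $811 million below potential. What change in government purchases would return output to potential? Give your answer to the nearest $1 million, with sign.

+$146 million

Spending multiplier = 1/(1 − MPC) = 1/(1 − 0.82) = 1/0.18 ≈ 5.556.
Need ΔY = +$811 million, so ΔG = ΔY/k = (+$811 million) × 0.18 ≈ +$146 million.
The government should increase government purchases by $146 million.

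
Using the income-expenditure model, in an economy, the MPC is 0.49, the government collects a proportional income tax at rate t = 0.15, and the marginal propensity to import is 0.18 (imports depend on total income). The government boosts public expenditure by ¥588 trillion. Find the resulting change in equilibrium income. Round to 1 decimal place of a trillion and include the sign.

+¥770.1 trillion

Government-spending multiplier = 1/(1 − c(1−t) + m) = 1/(1 − 0.49×0.85 + 0.18) = 1/0.7635 ≈ 1.31.
ΔY = k × ΔG = (+¥588 trillion) / 0.7635 ≈ +¥770.1 trillion.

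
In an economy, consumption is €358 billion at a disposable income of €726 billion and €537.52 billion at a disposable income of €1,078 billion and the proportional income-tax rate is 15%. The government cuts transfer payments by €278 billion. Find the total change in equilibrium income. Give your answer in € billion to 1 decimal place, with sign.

MPC = ΔC/ΔYd = (537.52 − 358)/(1,078 − 726) = 179.52/352 = 0.51.
The transfer change shifts disposable income by −€278 billion, so first-round consumption changes by c·ΔTR = 0.51 × (−€278 billion) = −€141.78 billion.
Expenditure multiplier = 1/(1 − c(1−t)) = 1/(1 − 0.51×0.85) = 1/0.5665 ≈ 1.765.
The transfer multiplier is c × k ≈ 0.9, so ΔY = k × (c·ΔTR) = (−€141.78 billion) / 0.5665 ≈ −€250.3 billion.

−€250.3 billion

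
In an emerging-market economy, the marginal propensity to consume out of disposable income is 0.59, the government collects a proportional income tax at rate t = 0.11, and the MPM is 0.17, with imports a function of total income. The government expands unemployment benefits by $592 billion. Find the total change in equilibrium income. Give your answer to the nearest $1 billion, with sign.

The transfer change shifts disposable income by +$592 billion, so first-round consumption changes by c·ΔTR = 0.59 × (+$592 billion) = +$349.28 billion.
Expenditure multiplier = 1/(1 − c(1−t) + m) = 1/(1 − 0.59×0.89 + 0.17) = 1/0.6449 ≈ 1.551.
The transfer multiplier is c × k ≈ 0.915, so ΔY = k × (c·ΔTR) = (+$349.28 billion) / 0.6449 ≈ +$542 billion.

+$542 billion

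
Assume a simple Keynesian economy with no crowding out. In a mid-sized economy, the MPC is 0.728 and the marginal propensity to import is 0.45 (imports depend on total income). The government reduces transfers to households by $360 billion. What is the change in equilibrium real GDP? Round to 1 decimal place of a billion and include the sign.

−$363.0 billion

The transfer change shifts disposable income by −$360 billion, so first-round consumption changes by c·ΔTR = 0.728 × (−$360 billion) = −$262.08 billion.
Expenditure multiplier = 1/(1 − c + m) = 1/(1 − 0.728 + 0.45) = 1/0.722 ≈ 1.385.
The transfer multiplier is c × k ≈ 1.008, so ΔY = k × (c·ΔTR) = (−$262.08 billion) / 0.722 ≈ −$363 billion.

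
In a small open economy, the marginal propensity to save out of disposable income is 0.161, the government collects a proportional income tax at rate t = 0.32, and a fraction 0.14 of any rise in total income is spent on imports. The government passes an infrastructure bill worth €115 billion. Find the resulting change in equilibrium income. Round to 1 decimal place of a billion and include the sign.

+€201.9 billion

MPC = 1 − MPS = 1 − 0.161 = 0.839.
Government-spending multiplier = 1/(1 − c(1−t) + m) = 1/(1 − 0.839×0.68 + 0.14) = 1/0.56948 ≈ 1.756.
ΔY = k × ΔG = (+€115 billion) / 0.56948 ≈ +€201.9 billion.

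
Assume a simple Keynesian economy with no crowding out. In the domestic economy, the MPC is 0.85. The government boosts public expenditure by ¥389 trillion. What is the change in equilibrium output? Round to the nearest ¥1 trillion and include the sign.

Spending multiplier = 1/(1 − MPC) = 1/(1 − 0.85) = 1/0.15 ≈ 6.667.
ΔY = k × ΔG = (+¥389 trillion) / 0.15 ≈ +¥2,593 trillion.

+¥2,593 trillion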